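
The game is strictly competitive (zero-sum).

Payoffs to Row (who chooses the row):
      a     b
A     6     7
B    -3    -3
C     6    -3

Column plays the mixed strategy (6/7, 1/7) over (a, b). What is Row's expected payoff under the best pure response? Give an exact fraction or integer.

43/7

A: (6)·(6/7) + (7)·(1/7) = 43/7.
B: (-3)·(6/7) + (-3)·(1/7) = -3.
C: (6)·(6/7) + (-3)·(1/7) = 33/7.
The best pure response is A with expected payoff 43/7.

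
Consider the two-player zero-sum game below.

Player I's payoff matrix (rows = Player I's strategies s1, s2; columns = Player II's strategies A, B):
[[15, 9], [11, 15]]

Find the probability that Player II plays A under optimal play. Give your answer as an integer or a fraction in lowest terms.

Row minima are 9 and 11, so Player I's maximin is 11; column maxima are 15 and 15, so Player II's minimax is 15. These differ, so the equilibrium is in mixed strategies.
Let Player II play A with probability q. Player I is indifferent when 15q + 9(1−q) = 11q + 15(1−q), giving q = 3/5.

3/5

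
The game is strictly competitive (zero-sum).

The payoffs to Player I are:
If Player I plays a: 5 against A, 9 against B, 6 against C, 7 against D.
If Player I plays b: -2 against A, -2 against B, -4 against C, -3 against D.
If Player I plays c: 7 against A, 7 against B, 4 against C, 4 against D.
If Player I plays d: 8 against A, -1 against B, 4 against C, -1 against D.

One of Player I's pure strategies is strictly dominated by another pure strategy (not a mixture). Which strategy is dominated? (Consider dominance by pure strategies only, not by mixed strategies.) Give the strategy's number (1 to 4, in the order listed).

Compare b with a: 5 > -2, 9 > -2, 6 > -4, 7 > -3.
So a strictly dominates b for Player I; b is strictly dominated.

2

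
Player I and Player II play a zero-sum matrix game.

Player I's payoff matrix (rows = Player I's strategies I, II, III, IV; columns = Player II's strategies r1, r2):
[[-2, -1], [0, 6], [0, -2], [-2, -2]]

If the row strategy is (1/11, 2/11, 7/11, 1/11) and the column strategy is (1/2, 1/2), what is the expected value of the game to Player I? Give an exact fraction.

Against (1/2, 1/2), each row's expected payoff is I: -3/2; II: 3; III: -1; IV: -2.
Taking the (1/11, 2/11, 7/11, 1/11)-weighted average: (1/11)·(-3/2) + (2/11)·(3) + (7/11)·(-1) + (1/11)·(-2) = -9/22.

-9/22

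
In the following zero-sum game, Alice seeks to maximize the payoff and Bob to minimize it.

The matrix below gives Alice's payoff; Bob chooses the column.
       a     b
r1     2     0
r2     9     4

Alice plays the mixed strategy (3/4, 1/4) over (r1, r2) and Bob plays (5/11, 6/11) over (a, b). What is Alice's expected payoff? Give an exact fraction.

Against (5/11, 6/11), each row's expected payoff is r1: 10/11; r2: 69/11.
Taking the (3/4, 1/4)-weighted average: (3/4)·(10/11) + (1/4)·(69/11) = 9/4.

9/4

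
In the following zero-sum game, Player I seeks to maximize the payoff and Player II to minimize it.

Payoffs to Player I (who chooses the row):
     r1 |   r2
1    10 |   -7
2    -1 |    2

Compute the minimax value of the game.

Row minima are -7 and -1, so Player I's maximin is -1; column maxima are 10 and 2, so Player II's minimax is 2. These differ, so the equilibrium is in mixed strategies.
Let Player I play 1 with probability p. Player II is indifferent when 10p − (1−p) = −7p + 2(1−p), giving p = 3/20.
Let Player II play r1 with probability q. Player I is indifferent when 10q − 7(1−q) = −q + 2(1−q), giving q = 9/20.
The value is 10·(9/20) + (-7)·(11/20) = 13/20.

13/20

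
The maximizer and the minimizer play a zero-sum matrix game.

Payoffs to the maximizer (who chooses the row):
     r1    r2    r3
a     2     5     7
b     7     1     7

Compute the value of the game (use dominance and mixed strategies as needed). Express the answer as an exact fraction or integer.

Column r3 is strictly dominated by r2 for the minimizer (it gives the maximizer more in every row).
The remaining 2×2 game on (a, b) × (r1, r2) has no saddle point. Let the maximizer play a with probability p; indifference gives 2p + 7(1−p) = 5p + (1−p), so p = 2/3.
Similarly the minimizer's optimal q on r1 is 4/9, and the value is 2·(4/9) + (5)·(5/9) = 11/3.

11/3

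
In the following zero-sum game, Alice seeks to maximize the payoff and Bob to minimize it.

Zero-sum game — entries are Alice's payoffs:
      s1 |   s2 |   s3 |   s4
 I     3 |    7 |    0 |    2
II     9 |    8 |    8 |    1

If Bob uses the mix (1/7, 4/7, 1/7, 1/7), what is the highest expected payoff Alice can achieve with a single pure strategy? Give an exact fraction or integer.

50/7

I: (3)·(1/7) + (7)·(4/7) + (0)·(1/7) + (2)·(1/7) = 33/7.
II: (9)·(1/7) + (8)·(4/7) + (8)·(1/7) + (1)·(1/7) = 50/7.
The best pure response is II with expected payoff 50/7.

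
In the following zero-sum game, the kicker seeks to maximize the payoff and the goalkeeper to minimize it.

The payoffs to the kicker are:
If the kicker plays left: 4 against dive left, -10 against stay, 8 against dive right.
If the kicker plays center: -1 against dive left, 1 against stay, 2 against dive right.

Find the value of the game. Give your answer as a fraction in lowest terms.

Column dive right is strictly dominated by dive left for the goalkeeper (it gives the kicker more in every row).
The remaining 2×2 game on (left, center) × (dive left, stay) has no saddle point. Let the kicker play left with probability p; indifference gives 4p − (1−p) = −10p + (1−p), so p = 1/8.
Similarly the goalkeeper's optimal q on dive left is 11/16, and the value is 4·(11/16) + (-10)·(5/16) = -3/8.

-3/8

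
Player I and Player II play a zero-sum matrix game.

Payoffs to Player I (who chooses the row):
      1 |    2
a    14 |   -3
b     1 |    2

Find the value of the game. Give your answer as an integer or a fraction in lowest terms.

31/18

Row minima are -3 and 1, so Player I's maximin is 1; column maxima are 14 and 2, so Player II's minimax is 2. These differ, so the equilibrium is in mixed strategies.
Let Player I play a with probability p. Player II is indifferent when 14p + (1−p) = −3p + 2(1−p), giving p = 1/18.
Let Player II play 1 with probability q. Player I is indifferent when 14q − 3(1−q) = q + 2(1−q), giving q = 5/18.
The value is 14·(5/18) + (-3)·(13/18) = 31/18.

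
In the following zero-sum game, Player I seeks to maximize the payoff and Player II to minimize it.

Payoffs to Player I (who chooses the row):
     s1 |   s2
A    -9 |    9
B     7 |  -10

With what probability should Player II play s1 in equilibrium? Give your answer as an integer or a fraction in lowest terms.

19/35

Row minima are -9 and -10, so Player I's maximin is -9; column maxima are 7 and 9, so Player II's minimax is 7. These differ, so the equilibrium is in mixed strategies.
Let Player II play s1 with probability q. Player I is indifferent when −9q + 9(1−q) = 7q − 10(1−q), giving q = 19/35.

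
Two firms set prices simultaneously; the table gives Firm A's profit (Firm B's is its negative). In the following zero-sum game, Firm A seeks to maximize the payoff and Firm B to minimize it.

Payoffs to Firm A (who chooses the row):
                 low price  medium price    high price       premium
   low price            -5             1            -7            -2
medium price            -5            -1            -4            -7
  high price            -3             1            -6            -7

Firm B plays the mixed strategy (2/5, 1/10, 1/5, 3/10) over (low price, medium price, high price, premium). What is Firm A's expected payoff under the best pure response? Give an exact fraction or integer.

low price: (-5)·(2/5) + (1)·(1/10) + (-7)·(1/5) + (-2)·(3/10) = -39/10.
medium price: (-5)·(2/5) + (-1)·(1/10) + (-4)·(1/5) + (-7)·(3/10) = -5.
high price: (-3)·(2/5) + (1)·(1/10) + (-6)·(1/5) + (-7)·(3/10) = -22/5.
The best pure response is low price with expected payoff -39/10.

-39/10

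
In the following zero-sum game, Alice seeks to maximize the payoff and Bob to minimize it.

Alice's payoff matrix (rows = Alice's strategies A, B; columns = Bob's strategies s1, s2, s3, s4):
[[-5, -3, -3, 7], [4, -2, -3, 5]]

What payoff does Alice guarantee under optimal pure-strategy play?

Row minima: -5, -3 → Alice's maximin is -3.
Column maxima: 4, -2, -3, 7 → Bob's minimax is -3.
They coincide at (B, s3), so the value is -3.

-3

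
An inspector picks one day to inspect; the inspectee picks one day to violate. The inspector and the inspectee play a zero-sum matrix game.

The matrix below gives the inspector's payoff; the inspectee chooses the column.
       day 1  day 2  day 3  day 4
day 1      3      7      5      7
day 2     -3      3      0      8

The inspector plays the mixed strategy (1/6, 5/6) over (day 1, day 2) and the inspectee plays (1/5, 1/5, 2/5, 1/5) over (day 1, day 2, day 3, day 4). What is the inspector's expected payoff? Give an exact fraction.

Against (1/5, 1/5, 2/5, 1/5), each row's expected payoff is day 1: 27/5; day 2: 8/5.
Taking the (1/6, 5/6)-weighted average: (1/6)·(27/5) + (5/6)·(8/5) = 67/30.

67/30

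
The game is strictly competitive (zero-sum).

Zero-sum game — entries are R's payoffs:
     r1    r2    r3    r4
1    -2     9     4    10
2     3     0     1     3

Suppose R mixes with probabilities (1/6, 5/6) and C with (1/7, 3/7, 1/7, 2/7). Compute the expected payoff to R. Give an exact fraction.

Against (1/7, 3/7, 1/7, 2/7), each row's expected payoff is 1: 7; 2: 10/7.
Taking the (1/6, 5/6)-weighted average: (1/6)·(7) + (5/6)·(10/7) = 33/14.

33/14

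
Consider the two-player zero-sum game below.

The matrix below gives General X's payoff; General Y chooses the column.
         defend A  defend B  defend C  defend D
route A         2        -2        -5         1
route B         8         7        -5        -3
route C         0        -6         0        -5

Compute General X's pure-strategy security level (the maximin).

-5

The worst-case payoff for each row is route A: -5, route B: -5, route C: -6.
The best of these is -5.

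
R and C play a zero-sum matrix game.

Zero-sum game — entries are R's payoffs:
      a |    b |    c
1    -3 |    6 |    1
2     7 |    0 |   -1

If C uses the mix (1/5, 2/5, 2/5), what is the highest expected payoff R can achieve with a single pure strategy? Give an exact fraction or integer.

11/5

1: (-3)·(1/5) + (6)·(2/5) + (1)·(2/5) = 11/5.
2: (7)·(1/5) + (0)·(2/5) + (-1)·(2/5) = 1.
The best pure response is 1 with expected payoff 11/5.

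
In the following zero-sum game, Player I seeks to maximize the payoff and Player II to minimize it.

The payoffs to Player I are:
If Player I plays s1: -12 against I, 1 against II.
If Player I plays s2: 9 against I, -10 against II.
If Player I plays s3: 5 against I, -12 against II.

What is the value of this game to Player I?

-111/32

Row s3 is strictly dominated by row s2, so Player I never plays it.
The remaining 2×2 game on (s1, s2) × (I, II) has no saddle point. Let Player I play s1 with probability p; indifference gives −12p + 9(1−p) = p − 10(1−p), so p = 19/32.
Similarly Player II's optimal q on I is 11/32, and the value is -12·(11/32) + (1)·(21/32) = -111/32.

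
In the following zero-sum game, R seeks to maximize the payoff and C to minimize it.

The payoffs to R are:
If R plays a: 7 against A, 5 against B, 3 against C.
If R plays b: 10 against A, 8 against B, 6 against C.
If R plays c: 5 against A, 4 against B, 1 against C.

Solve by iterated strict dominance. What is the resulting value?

Column A is strictly dominated by B for C (5<7, 8<10, 4<5); eliminate A.
Row a is strictly dominated by row b (8>5, 6>3); eliminate a.
Row c is strictly dominated by row b (8>4, 6>1); eliminate c.
Column B is strictly dominated by C for C (6<8); eliminate B.
Only (b, C) remains, with payoff 6.

6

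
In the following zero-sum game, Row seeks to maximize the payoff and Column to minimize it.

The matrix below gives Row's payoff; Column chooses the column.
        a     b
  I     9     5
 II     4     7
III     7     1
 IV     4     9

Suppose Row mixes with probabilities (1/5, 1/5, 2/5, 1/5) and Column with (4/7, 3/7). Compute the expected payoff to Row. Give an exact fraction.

193/35

Against (4/7, 3/7), each row's expected payoff is I: 51/7; II: 37/7; III: 31/7; IV: 43/7.
Taking the (1/5, 1/5, 2/5, 1/5)-weighted average: (1/5)·(51/7) + (1/5)·(37/7) + (2/5)·(31/7) + (1/5)·(43/7) = 193/35.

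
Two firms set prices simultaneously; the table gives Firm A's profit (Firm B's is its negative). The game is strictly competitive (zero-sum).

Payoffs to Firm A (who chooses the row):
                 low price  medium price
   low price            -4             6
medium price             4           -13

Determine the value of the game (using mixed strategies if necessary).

Row minima are -4 and -13, so Firm A's maximin is -4; column maxima are 4 and 6, so Firm B's minimax is 4. These differ, so the equilibrium is in mixed strategies.
Let Firm A play low price with probability p. Firm B is indifferent when −4p + 4(1−p) = 6p − 13(1−p), giving p = 17/27.
Let Firm B play low price with probability q. Firm A is indifferent when −4q + 6(1−q) = 4q − 13(1−q), giving q = 19/27.
The value is -4·(19/27) + (6)·(8/27) = -28/27.

-28/27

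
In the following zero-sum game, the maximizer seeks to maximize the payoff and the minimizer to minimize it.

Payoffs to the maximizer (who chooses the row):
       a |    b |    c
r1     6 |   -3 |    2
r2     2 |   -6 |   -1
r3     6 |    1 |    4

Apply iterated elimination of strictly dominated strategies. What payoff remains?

1

Row r2 is strictly dominated by row r1 (6>2, -3>-6, 2>-1); eliminate r2.
Column a is strictly dominated by b for the minimizer (-3<6, 1<6); eliminate a.
Row r1 is strictly dominated by row r3 (1>-3, 4>2); eliminate r1.
Column c is strictly dominated by b for the minimizer (1<4); eliminate c.
Only (r3, b) remains, with payoff 1.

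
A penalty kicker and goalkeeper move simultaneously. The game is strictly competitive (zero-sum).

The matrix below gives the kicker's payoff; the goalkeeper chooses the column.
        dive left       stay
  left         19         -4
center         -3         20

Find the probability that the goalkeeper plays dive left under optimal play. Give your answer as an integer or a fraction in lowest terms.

Row minima are -4 and -3, so the kicker's maximin is -3; column maxima are 19 and 20, so the goalkeeper's minimax is 19. These differ, so the equilibrium is in mixed strategies.
Let the goalkeeper play dive left with probability q. The kicker is indifferent when 19q − 4(1−q) = −3q + 20(1−q), giving q = 12/23.

12/23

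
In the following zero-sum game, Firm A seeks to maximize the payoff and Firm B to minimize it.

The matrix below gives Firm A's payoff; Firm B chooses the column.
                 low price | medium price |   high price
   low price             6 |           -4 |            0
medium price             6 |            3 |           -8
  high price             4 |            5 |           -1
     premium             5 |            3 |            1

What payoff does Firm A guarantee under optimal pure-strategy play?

Row minima: -4, -8, -1, 1 → Firm A's maximin is 1.
Column maxima: 6, 5, 1 → Firm B's minimax is 1.
They coincide at (premium, high price), so the value is 1.

1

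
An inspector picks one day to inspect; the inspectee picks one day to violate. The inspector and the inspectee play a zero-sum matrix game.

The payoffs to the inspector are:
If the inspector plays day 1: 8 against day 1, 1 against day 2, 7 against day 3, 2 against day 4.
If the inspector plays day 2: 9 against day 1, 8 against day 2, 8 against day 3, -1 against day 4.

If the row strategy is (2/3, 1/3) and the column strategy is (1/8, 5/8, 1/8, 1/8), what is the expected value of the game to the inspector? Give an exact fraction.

25/6

Against (1/8, 5/8, 1/8, 1/8), each row's expected payoff is day 1: 11/4; day 2: 7.
Taking the (2/3, 1/3)-weighted average: (2/3)·(11/4) + (1/3)·(7) = 25/6.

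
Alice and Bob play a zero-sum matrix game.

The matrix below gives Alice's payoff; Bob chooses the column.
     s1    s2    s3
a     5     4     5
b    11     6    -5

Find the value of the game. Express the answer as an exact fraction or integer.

25/6

Column s1 is strictly dominated by s2 for Bob (it gives Alice more in every row).
The remaining 2×2 game on (a, b) × (s2, s3) has no saddle point. Let Alice play a with probability p; indifference gives 4p + 6(1−p) = 5p − 5(1−p), so p = 11/12.
Similarly Bob's optimal q on s2 is 5/6, and the value is 4·(5/6) + (5)·(1/6) = 25/6.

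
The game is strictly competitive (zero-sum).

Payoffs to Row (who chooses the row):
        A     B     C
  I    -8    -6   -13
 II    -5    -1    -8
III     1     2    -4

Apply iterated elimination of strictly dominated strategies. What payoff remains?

-4

Row II is strictly dominated by row III (1>-5, 2>-1, -4>-8); eliminate II.
Column A is strictly dominated by C for Column (-13<-8, -4<1); eliminate A.
Column B is strictly dominated by C for Column (-13<-6, -4<2); eliminate B.
Row I is strictly dominated by row III (-4>-13); eliminate I.
Only (III, C) remains, with payoff -4.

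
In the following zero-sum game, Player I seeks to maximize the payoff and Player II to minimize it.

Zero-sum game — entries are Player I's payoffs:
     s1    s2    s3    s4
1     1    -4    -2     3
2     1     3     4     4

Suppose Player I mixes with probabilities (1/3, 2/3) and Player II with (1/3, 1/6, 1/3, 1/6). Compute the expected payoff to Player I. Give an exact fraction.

31/18

Against (1/3, 1/6, 1/3, 1/6), each row's expected payoff is 1: -1/2; 2: 17/6.
Taking the (1/3, 2/3)-weighted average: (1/3)·(-1/2) + (2/3)·(17/6) = 31/18.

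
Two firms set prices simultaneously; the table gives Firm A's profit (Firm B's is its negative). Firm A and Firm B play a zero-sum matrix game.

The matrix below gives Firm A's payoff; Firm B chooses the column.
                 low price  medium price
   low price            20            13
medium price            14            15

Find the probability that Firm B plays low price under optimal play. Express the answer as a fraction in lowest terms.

1/4

Row minima are 13 and 14, so Firm A's maximin is 14; column maxima are 20 and 15, so Firm B's minimax is 15. These differ, so the equilibrium is in mixed strategies.
Let Firm B play low price with probability q. Firm A is indifferent when 20q + 13(1−q) = 14q + 15(1−q), giving q = 1/4.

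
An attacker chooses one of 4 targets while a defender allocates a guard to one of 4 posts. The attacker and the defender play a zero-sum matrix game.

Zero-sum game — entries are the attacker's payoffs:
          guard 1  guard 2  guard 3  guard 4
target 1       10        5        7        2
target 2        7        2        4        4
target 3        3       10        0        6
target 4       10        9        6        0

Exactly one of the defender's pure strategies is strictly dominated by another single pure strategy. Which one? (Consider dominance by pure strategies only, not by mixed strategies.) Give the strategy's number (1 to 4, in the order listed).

The defender prefers columns that give the attacker less. Compare guard 1 with guard 3: 7 < 10, 4 < 7, 0 < 3, 6 < 10.
So guard 3 strictly dominates guard 1 for the defender; guard 1 is strictly dominated.

1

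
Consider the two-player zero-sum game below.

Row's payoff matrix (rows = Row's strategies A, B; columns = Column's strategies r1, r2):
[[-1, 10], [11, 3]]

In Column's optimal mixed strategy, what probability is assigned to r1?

Row minima are -1 and 3, so Row's maximin is 3; column maxima are 11 and 10, so Column's minimax is 10. These differ, so the equilibrium is in mixed strategies.
Let Column play r1 with probability q. Row is indifferent when −q + 10(1−q) = 11q + 3(1−q), giving q = 7/19.

7/19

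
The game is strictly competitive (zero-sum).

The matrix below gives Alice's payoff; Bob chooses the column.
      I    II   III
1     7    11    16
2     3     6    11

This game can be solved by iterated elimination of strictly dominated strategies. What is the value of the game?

Row 2 is strictly dominated by row 1 (7>3, 11>6, 16>11); eliminate 2.
Column III is strictly dominated by I for Bob (7<16); eliminate III.
Column II is strictly dominated by I for Bob (7<11); eliminate II.
Only (1, I) remains, with payoff 7.

7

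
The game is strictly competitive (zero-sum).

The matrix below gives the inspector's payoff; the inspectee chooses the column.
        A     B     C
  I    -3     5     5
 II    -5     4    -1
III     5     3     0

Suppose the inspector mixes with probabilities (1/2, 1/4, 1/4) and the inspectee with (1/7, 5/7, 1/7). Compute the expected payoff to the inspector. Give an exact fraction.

Against (1/7, 5/7, 1/7), each row's expected payoff is I: 27/7; II: 2; III: 20/7.
Taking the (1/2, 1/4, 1/4)-weighted average: (1/2)·(27/7) + (1/4)·(2) + (1/4)·(20/7) = 22/7.

22/7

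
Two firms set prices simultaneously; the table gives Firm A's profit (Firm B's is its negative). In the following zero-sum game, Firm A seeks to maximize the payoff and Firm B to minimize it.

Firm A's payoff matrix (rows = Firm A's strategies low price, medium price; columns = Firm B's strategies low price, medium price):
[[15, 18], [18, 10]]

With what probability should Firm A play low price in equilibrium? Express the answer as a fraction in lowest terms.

Row minima are 15 and 10, so Firm A's maximin is 15; column maxima are 18 and 18, so Firm B's minimax is 18. These differ, so the equilibrium is in mixed strategies.
Let Firm A play low price with probability p. Firm B is indifferent when 15p + 18(1−p) = 18p + 10(1−p), giving p = 8/11.

8/11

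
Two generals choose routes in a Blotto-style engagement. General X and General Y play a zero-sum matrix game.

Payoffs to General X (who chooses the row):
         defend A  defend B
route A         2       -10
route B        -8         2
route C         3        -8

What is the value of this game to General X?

-58/21

Row route A is strictly dominated by row route C, so General X never plays it.
The remaining 2×2 game on (route B, route C) × (defend A, defend B) has no saddle point. Let General X play route B with probability p; indifference gives −8p + 3(1−p) = 2p − 8(1−p), so p = 11/21.
Similarly General Y's optimal q on defend A is 10/21, and the value is -8·(10/21) + (2)·(11/21) = -58/21.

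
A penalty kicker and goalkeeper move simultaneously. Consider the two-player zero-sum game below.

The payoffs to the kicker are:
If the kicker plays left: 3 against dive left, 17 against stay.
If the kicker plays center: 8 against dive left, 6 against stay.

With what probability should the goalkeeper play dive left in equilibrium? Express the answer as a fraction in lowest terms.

Row minima are 3 and 6, so the kicker's maximin is 6; column maxima are 8 and 17, so the goalkeeper's minimax is 8. These differ, so the equilibrium is in mixed strategies.
Let the goalkeeper play dive left with probability q. The kicker is indifferent when 3q + 17(1−q) = 8q + 6(1−q), giving q = 11/16.

11/16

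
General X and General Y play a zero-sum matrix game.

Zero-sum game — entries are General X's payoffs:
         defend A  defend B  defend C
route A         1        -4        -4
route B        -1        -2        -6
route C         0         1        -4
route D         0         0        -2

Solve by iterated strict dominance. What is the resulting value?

-2

Row route B is strictly dominated by row route C (0>-1, 1>-2, -4>-6); eliminate route B.
Column defend A is strictly dominated by defend C for General Y (-4<1, -4<0, -2<0); eliminate defend A.
Row route A is strictly dominated by row route D (0>-4, -2>-4); eliminate route A.
Column defend B is strictly dominated by defend C for General Y (-4<1, -2<0); eliminate defend B.
Row route C is strictly dominated by row route D (-2>-4); eliminate route C.
Only (route D, defend C) remains, with payoff -2.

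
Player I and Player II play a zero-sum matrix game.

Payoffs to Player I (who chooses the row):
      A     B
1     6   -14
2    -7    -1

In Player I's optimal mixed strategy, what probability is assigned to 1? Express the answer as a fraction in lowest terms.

Row minima are -14 and -7, so Player I's maximin is -7; column maxima are 6 and -1, so Player II's minimax is -1. These differ, so the equilibrium is in mixed strategies.
Let Player I play 1 with probability p. Player II is indifferent when 6p − 7(1−p) = −14p − (1−p), giving p = 3/13.

3/13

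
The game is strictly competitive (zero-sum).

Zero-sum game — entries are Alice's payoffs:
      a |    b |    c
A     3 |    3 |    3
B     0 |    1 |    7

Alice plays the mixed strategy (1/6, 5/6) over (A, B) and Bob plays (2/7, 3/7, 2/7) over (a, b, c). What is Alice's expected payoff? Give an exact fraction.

Against (2/7, 3/7, 2/7), each row's expected payoff is A: 3; B: 17/7.
Taking the (1/6, 5/6)-weighted average: (1/6)·(3) + (5/6)·(17/7) = 53/21.

53/21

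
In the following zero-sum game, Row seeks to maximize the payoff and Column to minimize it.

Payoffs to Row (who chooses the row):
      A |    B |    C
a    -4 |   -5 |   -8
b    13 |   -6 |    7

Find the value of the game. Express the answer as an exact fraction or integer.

Column A is strictly dominated by C for Column (it gives Row more in every row).
The remaining 2×2 game on (a, b) × (B, C) has no saddle point. Let Row play a with probability p; indifference gives −5p − 6(1−p) = −8p + 7(1−p), so p = 13/16.
Similarly Column's optimal q on B is 15/16, and the value is -5·(15/16) + (-8)·(1/16) = -83/16.

-83/16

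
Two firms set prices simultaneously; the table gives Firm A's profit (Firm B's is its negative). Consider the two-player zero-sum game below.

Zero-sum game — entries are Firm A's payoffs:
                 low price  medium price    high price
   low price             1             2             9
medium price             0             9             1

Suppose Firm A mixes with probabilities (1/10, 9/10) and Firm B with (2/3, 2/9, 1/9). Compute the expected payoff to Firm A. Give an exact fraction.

Against (2/3, 2/9, 1/9), each row's expected payoff is low price: 19/9; medium price: 19/9.
Taking the (1/10, 9/10)-weighted average: (1/10)·(19/9) + (9/10)·(19/9) = 19/9.

19/9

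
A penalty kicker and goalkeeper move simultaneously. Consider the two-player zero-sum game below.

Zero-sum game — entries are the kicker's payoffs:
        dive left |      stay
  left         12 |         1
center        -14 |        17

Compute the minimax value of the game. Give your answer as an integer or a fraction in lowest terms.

109/21

Row minima are 1 and -14, so the kicker's maximin is 1; column maxima are 12 and 17, so the goalkeeper's minimax is 12. These differ, so the equilibrium is in mixed strategies.
Let the kicker play left with probability p. The goalkeeper is indifferent when 12p − 14(1−p) = p + 17(1−p), giving p = 31/42.
Let the goalkeeper play dive left with probability q. The kicker is indifferent when 12q + (1−q) = −14q + 17(1−q), giving q = 8/21.
The value is 12·(8/21) + (1)·(13/21) = 109/21.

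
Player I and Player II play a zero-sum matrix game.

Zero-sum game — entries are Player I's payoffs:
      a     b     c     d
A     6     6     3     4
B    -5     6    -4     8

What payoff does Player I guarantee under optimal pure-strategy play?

3

Row minima: 3, -5 → Player I's maximin is 3.
Column maxima: 6, 6, 3, 8 → Player II's minimax is 3.
They coincide at (A, c), so the value is 3.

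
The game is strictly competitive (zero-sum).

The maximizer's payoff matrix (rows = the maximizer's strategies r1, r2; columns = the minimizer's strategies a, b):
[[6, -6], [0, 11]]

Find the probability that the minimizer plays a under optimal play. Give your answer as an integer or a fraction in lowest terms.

Row minima are -6 and 0, so the maximizer's maximin is 0; column maxima are 6 and 11, so the minimizer's minimax is 6. These differ, so the equilibrium is in mixed strategies.
Let the minimizer play a with probability q. The maximizer is indifferent when 6q − 6(1−q) = 11(1−q), giving q = 17/23.

17/23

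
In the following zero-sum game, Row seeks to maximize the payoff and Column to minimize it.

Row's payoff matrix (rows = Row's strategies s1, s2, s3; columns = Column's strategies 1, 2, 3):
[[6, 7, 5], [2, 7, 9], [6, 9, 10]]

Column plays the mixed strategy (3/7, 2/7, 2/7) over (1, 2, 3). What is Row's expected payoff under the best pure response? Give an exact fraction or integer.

s1: (6)·(3/7) + (7)·(2/7) + (5)·(2/7) = 6.
s2: (2)·(3/7) + (7)·(2/7) + (9)·(2/7) = 38/7.
s3: (6)·(3/7) + (9)·(2/7) + (10)·(2/7) = 8.
The best pure response is s3 with expected payoff 8.

8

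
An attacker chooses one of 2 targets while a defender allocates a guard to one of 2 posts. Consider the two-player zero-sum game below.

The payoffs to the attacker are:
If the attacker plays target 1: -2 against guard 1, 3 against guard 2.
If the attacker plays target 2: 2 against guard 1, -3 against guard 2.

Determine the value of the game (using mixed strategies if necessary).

0

Row minima are -2 and -3, so the attacker's maximin is -2; column maxima are 2 and 3, so the defender's minimax is 2. These differ, so the equilibrium is in mixed strategies.
Let the attacker play target 1 with probability p. The defender is indifferent when −2p + 2(1−p) = 3p − 3(1−p), giving p = 1/2.
Let the defender play guard 1 with probability q. The attacker is indifferent when −2q + 3(1−q) = 2q − 3(1−q), giving q = 3/5.
The value is -2·(3/5) + (3)·(2/5) = 0.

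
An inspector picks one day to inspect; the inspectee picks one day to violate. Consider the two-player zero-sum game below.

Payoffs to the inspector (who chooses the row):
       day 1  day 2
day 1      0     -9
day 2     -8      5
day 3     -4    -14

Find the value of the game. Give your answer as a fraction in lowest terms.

-36/11

Row day 3 is strictly dominated by row day 1, so the inspector never plays it.
The remaining 2×2 game on (day 1, day 2) × (day 1, day 2) has no saddle point. Let the inspector play day 1 with probability p; indifference gives −8(1−p) = −9p + 5(1−p), so p = 13/22.
Similarly the inspectee's optimal q on day 1 is 7/11, and the value is 0·(7/11) + (-9)·(4/11) = -36/11.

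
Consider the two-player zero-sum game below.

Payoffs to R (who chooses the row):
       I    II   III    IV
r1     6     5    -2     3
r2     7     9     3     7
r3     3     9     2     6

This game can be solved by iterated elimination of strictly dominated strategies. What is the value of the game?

3

Column I is strictly dominated by III for C (-2<6, 3<7, 2<3); eliminate I.
Row r1 is strictly dominated by row r2 (9>5, 3>-2, 7>3); eliminate r1.
Column II is strictly dominated by III for C (3<9, 2<9); eliminate II.
Row r3 is strictly dominated by row r2 (3>2, 7>6); eliminate r3.
Column IV is strictly dominated by III for C (3<7); eliminate IV.
Only (r2, III) remains, with payoff 3.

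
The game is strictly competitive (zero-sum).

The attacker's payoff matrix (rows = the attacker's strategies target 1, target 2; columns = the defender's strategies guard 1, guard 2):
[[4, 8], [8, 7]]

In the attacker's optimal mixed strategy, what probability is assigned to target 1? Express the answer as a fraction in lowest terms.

1/5

Row minima are 4 and 7, so the attacker's maximin is 7; column maxima are 8 and 8, so the defender's minimax is 8. These differ, so the equilibrium is in mixed strategies.
Let the attacker play target 1 with probability p. The defender is indifferent when 4p + 8(1−p) = 8p + 7(1−p), giving p = 1/5.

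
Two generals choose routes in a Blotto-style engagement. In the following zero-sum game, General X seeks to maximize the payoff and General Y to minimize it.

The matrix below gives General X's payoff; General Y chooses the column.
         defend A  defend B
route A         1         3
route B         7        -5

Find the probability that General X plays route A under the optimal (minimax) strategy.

6/7

Row minima are 1 and -5, so General X's maximin is 1; column maxima are 7 and 3, so General Y's minimax is 3. These differ, so the equilibrium is in mixed strategies.
Let General X play route A with probability p. General Y is indifferent when p + 7(1−p) = 3p − 5(1−p), giving p = 6/7.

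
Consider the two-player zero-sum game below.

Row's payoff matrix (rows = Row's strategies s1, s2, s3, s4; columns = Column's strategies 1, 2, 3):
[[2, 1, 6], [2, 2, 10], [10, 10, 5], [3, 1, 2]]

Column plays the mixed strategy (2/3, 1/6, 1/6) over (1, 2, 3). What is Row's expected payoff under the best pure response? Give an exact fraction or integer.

55/6

s1: (2)·(2/3) + (1)·(1/6) + (6)·(1/6) = 5/2.
s2: (2)·(2/3) + (2)·(1/6) + (10)·(1/6) = 10/3.
s3: (10)·(2/3) + (10)·(1/6) + (5)·(1/6) = 55/6.
s4: (3)·(2/3) + (1)·(1/6) + (2)·(1/6) = 5/2.
The best pure response is s3 with expected payoff 55/6.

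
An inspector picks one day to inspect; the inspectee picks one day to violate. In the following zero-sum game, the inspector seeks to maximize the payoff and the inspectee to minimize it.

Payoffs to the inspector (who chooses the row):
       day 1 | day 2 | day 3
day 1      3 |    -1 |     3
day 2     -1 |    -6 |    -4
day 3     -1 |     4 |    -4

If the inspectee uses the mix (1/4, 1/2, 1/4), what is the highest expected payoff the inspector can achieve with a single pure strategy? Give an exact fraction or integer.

1

day 1: (3)·(1/4) + (-1)·(1/2) + (3)·(1/4) = 1.
day 2: (-1)·(1/4) + (-6)·(1/2) + (-4)·(1/4) = -17/4.
day 3: (-1)·(1/4) + (4)·(1/2) + (-4)·(1/4) = 3/4.
The best pure response is day 1 with expected payoff 1.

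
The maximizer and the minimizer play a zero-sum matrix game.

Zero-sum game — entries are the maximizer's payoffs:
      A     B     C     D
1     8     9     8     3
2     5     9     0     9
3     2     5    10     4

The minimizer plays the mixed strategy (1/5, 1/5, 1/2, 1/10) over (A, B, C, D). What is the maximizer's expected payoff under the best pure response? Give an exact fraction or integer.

77/10

1: (8)·(1/5) + (9)·(1/5) + (8)·(1/2) + (3)·(1/10) = 77/10.
2: (5)·(1/5) + (9)·(1/5) + (0)·(1/2) + (9)·(1/10) = 37/10.
3: (2)·(1/5) + (5)·(1/5) + (10)·(1/2) + (4)·(1/10) = 34/5.
The best pure response is 1 with expected payoff 77/10.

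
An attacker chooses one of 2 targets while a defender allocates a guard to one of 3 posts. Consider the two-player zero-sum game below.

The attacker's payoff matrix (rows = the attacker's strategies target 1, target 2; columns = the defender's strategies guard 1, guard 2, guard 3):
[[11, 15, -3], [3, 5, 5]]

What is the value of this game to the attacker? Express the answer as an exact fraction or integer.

4

Column guard 2 is strictly dominated by guard 1 for the defender (it gives the attacker more in every row).
The remaining 2×2 game on (target 1, target 2) × (guard 1, guard 3) has no saddle point. Let the attacker play target 1 with probability p; indifference gives 11p + 3(1−p) = −3p + 5(1−p), so p = 1/8.
Similarly the defender's optimal q on guard 1 is 1/2, and the value is 11·(1/2) + (-3)·(1/2) = 4.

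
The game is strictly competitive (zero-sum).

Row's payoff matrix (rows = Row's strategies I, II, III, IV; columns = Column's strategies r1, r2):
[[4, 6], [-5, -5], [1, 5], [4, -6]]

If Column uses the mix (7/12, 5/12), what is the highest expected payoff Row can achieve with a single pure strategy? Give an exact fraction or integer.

29/6

I: (4)·(7/12) + (6)·(5/12) = 29/6.
II: (-5)·(7/12) + (-5)·(5/12) = -5.
III: (1)·(7/12) + (5)·(5/12) = 8/3.
IV: (4)·(7/12) + (-6)·(5/12) = -1/6.
The best pure response is I with expected payoff 29/6.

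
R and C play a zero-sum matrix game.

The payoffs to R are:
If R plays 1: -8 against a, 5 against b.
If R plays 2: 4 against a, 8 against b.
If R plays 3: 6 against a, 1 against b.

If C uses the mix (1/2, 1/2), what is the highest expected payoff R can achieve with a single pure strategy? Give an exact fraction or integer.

1: (-8)·(1/2) + (5)·(1/2) = -3/2.
2: (4)·(1/2) + (8)·(1/2) = 6.
3: (6)·(1/2) + (1)·(1/2) = 7/2.
The best pure response is 2 with expected payoff 6.

6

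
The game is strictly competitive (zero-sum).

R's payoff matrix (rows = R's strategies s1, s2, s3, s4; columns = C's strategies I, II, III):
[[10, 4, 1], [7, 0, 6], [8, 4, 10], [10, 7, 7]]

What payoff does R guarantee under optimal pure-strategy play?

Row minima: 1, 0, 4, 7 → R's maximin is 7.
Column maxima: 10, 7, 10 → C's minimax is 7.
They coincide at (s4, II), so the value is 7.

7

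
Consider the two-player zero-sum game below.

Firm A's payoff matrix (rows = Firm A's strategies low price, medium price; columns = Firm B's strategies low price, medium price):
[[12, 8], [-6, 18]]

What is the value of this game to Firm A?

66/7

Row minima are 8 and -6, so Firm A's maximin is 8; column maxima are 12 and 18, so Firm B's minimax is 12. These differ, so the equilibrium is in mixed strategies.
Let Firm A play low price with probability p. Firm B is indifferent when 12p − 6(1−p) = 8p + 18(1−p), giving p = 6/7.
Let Firm B play low price with probability q. Firm A is indifferent when 12q + 8(1−q) = −6q + 18(1−q), giving q = 5/14.
The value is 12·(5/14) + (8)·(9/14) = 66/7.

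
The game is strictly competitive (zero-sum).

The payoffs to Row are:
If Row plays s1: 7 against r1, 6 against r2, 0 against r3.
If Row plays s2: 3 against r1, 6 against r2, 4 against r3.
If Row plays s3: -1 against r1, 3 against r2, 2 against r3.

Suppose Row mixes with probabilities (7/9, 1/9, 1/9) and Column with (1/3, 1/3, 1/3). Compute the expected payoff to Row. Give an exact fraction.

4

Against (1/3, 1/3, 1/3), each row's expected payoff is s1: 13/3; s2: 13/3; s3: 4/3.
Taking the (7/9, 1/9, 1/9)-weighted average: (7/9)·(13/3) + (1/9)·(13/3) + (1/9)·(4/3) = 4.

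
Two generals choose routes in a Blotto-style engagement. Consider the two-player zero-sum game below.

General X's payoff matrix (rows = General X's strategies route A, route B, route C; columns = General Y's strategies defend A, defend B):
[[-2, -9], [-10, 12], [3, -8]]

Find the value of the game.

Row route A is strictly dominated by row route C, so General X never plays it.
The remaining 2×2 game on (route B, route C) × (defend A, defend B) has no saddle point. Let General X play route B with probability p; indifference gives −10p + 3(1−p) = 12p − 8(1−p), so p = 1/3.
Similarly General Y's optimal q on defend A is 20/33, and the value is -10·(20/33) + (12)·(13/33) = -4/3.

-4/3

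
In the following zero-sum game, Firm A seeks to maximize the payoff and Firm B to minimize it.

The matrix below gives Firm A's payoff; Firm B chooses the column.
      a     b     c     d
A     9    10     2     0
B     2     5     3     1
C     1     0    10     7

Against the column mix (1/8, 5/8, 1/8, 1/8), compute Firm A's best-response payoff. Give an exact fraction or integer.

61/8

A: (9)·(1/8) + (10)·(5/8) + (2)·(1/8) + (0)·(1/8) = 61/8.
B: (2)·(1/8) + (5)·(5/8) + (3)·(1/8) + (1)·(1/8) = 31/8.
C: (1)·(1/8) + (0)·(5/8) + (10)·(1/8) + (7)·(1/8) = 9/4.
The best pure response is A with expected payoff 61/8.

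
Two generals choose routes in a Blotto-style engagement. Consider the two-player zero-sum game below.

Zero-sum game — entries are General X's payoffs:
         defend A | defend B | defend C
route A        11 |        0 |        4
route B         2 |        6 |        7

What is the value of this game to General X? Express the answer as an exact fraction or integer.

22/5

Column defend C is strictly dominated by defend B for General Y (it gives General X more in every row).
The remaining 2×2 game on (route A, route B) × (defend A, defend B) has no saddle point. Let General X play route A with probability p; indifference gives 11p + 2(1−p) = 6(1−p), so p = 4/15.
Similarly General Y's optimal q on defend A is 2/5, and the value is 11·(2/5) + (0)·(3/5) = 22/5.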